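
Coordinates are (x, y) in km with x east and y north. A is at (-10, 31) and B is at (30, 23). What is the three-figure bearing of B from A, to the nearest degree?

101°

Δeast = 30 − -10 = 40.00; Δnorth = 23 − 31 = -8.00.
Bearing = atan2(Δeast, Δnorth) mod 360° = 101.31° ≈ 101°.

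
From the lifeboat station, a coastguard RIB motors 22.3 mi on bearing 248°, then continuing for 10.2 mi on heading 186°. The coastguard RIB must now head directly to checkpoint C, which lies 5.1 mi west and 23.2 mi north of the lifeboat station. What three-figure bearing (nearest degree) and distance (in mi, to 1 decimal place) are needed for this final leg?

022°, 44.9 mi

Leg 1 (248°, 22.3 mi): east 22.3 sin 248° = -20.68, north 22.3 cos 248° = -8.35
Leg 2 (186°, 10.2 mi): east 10.2 sin 186° = -1.07, north 10.2 cos 186° = -10.14
Current position: (-21.74, -18.50). Target: (-5.1, 23.2). Remaining: Δeast = 16.64, Δnorth = 41.70.
Bearing = atan2(16.64, 41.70) mod 360° = 21.76°; distance = √((16.64)² + (41.70)²) = 44.896 mi.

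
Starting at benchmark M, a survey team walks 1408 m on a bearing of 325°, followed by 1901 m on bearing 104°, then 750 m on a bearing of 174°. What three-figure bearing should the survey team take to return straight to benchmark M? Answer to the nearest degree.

Leg 1 (325°, 1408 m): east 1408 sin 325° = -807.60, north 1408 cos 325° = 1153.37
Leg 2 (104°, 1901 m): east 1901 sin 104° = 1844.53, north 1901 cos 104° = -459.89
Leg 3 (174°, 750 m): east 750 sin 174° = 78.40, north 750 cos 174° = -745.89
Net displacement: 1115.33 east, -52.42 north. Direction back to start is (-1115.33, 52.42): bearing = atan2(-1115.33, 52.42) mod 360° = 272.69° ≈ 273°.

273°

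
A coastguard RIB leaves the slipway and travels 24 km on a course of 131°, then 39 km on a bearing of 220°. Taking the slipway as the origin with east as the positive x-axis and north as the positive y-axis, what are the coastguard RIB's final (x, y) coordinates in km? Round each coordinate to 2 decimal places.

Leg 1 (131°, 24 km): east 24 sin 131° = 18.11, north 24 cos 131° = -15.75
Leg 2 (220°, 39 km): east 39 sin 220° = -25.07, north 39 cos 220° = -29.88
Summing: -6.96 km east, -45.62 km north → (-6.96, -45.62).

(-6.96, -45.62)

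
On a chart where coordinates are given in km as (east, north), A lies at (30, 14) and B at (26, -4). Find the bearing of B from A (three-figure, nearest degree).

Δeast = 26 − 30 = -4.00; Δnorth = -4 − 14 = -18.00.
Bearing = atan2(Δeast, Δnorth) mod 360° = 192.53° ≈ 193°.

193°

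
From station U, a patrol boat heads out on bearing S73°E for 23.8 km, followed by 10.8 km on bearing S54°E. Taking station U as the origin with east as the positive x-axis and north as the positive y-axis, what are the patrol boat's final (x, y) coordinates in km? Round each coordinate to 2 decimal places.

(31.50, -13.31)

Leg 1 (S73°E, 23.8 km): east 23.8 sin 107° = 22.76, north 23.8 cos 107° = -6.96
Leg 2 (S54°E, 10.8 km): east 10.8 sin 126° = 8.74, north 10.8 cos 126° = -6.35
Summing: 31.50 km east, -13.31 km north → (31.50, -13.31).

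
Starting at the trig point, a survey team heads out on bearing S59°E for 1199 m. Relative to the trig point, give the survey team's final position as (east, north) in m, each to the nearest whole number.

(1028, -618)

Leg 1 (S59°E, 1199 m): east 1199 sin 121° = 1027.74, north 1199 cos 121° = -617.53
Summing: 1027.74 m east, -617.53 m north → (1028, -618).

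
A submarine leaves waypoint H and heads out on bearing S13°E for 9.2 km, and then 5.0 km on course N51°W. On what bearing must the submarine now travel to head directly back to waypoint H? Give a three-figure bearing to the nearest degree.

017°

Leg 1 (S13°E, 9.2 km): east 9.2 sin 167° = 2.07, north 9.2 cos 167° = -8.96
Leg 2 (N51°W, 5.0 km): east 5.0 sin 309° = -3.89, north 5.0 cos 309° = 3.15
Net displacement: -1.82 east, -5.82 north. Direction back to start is (1.82, 5.82): bearing = atan2(1.82, 5.82) mod 360° = 17.34° ≈ 017°.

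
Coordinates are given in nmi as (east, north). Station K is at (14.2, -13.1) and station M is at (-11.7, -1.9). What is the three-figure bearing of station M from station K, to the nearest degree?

Δeast = -11.7 − 14.2 = -25.90; Δnorth = -1.9 − -13.1 = 11.20.
Bearing = atan2(Δeast, Δnorth) mod 360° = 293.39° ≈ 293°.

293°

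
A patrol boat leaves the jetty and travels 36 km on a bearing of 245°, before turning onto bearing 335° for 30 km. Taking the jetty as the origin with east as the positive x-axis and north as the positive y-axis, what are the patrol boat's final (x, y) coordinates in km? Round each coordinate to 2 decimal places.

(-45.31, 11.97)

Leg 1 (245°, 36 km): east 36 sin 245° = -32.63, north 36 cos 245° = -15.21
Leg 2 (335°, 30 km): east 30 sin 335° = -12.68, north 30 cos 335° = 27.19
Summing: -45.31 km east, 11.97 km north → (-45.31, 11.97).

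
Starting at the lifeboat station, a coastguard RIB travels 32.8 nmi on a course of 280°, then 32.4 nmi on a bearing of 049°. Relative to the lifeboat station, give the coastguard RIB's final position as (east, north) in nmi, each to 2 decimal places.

Leg 1 (280°, 32.8 nmi): east 32.8 sin 280° = -32.30, north 32.8 cos 280° = 5.70
Leg 2 (049°, 32.4 nmi): east 32.4 sin 49° = 24.45, north 32.4 cos 49° = 21.26
Summing: -7.85 nmi east, 26.95 nmi north → (-7.85, 26.95).

(-7.85, 26.95)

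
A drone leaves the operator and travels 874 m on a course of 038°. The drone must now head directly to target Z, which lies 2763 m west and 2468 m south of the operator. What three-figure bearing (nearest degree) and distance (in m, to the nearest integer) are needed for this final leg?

226°, 4568 m

Leg 1 (038°, 874 m): east 874 sin 38° = 538.09, north 874 cos 38° = 688.72
Current position: (538.09, 688.72). Target: (-2763, -2468). Remaining: Δeast = -3301.09, Δnorth = -3156.72.
Bearing = atan2(-3301.09, -3156.72) mod 360° = 226.28°; distance = √((-3301.09)² + (-3156.72)²) = 4567.502 m.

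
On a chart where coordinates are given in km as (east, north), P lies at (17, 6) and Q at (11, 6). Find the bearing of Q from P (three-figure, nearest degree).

270°

Δeast = 11 − 17 = -6.00; Δnorth = 6 − 6 = 0.00.
Bearing = atan2(Δeast, Δnorth) mod 360° = 270.00° ≈ 270°.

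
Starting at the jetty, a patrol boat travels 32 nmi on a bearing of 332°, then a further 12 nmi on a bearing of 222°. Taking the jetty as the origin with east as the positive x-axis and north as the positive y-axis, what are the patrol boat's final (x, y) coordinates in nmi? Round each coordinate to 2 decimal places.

Leg 1 (332°, 32 nmi): east 32 sin 332° = -15.02, north 32 cos 332° = 28.25
Leg 2 (222°, 12 nmi): east 12 sin 222° = -8.03, north 12 cos 222° = -8.92
Summing: -23.05 nmi east, 19.34 nmi north → (-23.05, 19.34).

(-23.05, 19.34)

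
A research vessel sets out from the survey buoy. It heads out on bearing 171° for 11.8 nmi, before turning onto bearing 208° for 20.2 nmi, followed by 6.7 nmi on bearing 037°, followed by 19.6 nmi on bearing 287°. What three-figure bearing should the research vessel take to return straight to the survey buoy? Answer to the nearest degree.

051°

Leg 1 (171°, 11.8 nmi): east 11.8 sin 171° = 1.85, north 11.8 cos 171° = -11.65
Leg 2 (208°, 20.2 nmi): east 20.2 sin 208° = -9.48, north 20.2 cos 208° = -17.84
Leg 3 (037°, 6.7 nmi): east 6.7 sin 37° = 4.03, north 6.7 cos 37° = 5.35
Leg 4 (287°, 19.6 nmi): east 19.6 sin 287° = -18.74, north 19.6 cos 287° = 5.73
Net displacement: -22.35 east, -18.41 north. Direction back to start is (22.35, 18.41): bearing = atan2(22.35, 18.41) mod 360° = 50.52° ≈ 051°.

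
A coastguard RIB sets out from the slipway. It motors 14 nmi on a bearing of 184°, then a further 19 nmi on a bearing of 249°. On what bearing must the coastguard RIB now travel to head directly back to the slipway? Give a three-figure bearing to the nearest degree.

042°

Leg 1 (184°, 14 nmi): east 14 sin 184° = -0.98, north 14 cos 184° = -13.97
Leg 2 (249°, 19 nmi): east 19 sin 249° = -17.74, north 19 cos 249° = -6.81
Net displacement: -18.71 east, -20.77 north. Direction back to start is (18.71, 20.77): bearing = atan2(18.71, 20.77) mod 360° = 42.01° ≈ 042°.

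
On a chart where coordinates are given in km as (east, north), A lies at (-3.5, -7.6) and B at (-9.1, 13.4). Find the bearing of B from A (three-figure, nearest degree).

345°

Δeast = -9.1 − -3.5 = -5.60; Δnorth = 13.4 − -7.6 = 21.00.
Bearing = atan2(Δeast, Δnorth) mod 360° = 345.07° ≈ 345°.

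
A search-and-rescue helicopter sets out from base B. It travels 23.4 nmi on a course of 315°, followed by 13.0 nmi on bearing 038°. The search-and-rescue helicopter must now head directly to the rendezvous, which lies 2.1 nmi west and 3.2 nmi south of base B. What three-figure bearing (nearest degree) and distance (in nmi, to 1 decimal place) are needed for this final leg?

Leg 1 (315°, 23.4 nmi): east 23.4 sin 315° = -16.55, north 23.4 cos 315° = 16.55
Leg 2 (038°, 13.0 nmi): east 13.0 sin 38° = 8.00, north 13.0 cos 38° = 10.24
Current position: (-8.54, 26.79). Target: (-2.1, -3.2). Remaining: Δeast = 6.44, Δnorth = -29.99.
Bearing = atan2(6.44, -29.99) mod 360° = 167.88°; distance = √((6.44)² + (-29.99)²) = 30.675 nmi.

168°, 30.7 nmi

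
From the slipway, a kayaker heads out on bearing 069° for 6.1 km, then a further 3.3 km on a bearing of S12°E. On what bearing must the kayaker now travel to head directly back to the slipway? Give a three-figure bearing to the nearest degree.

Leg 1 (069°, 6.1 km): east 6.1 sin 69° = 5.69, north 6.1 cos 69° = 2.19
Leg 2 (S12°E, 3.3 km): east 3.3 sin 168° = 0.69, north 3.3 cos 168° = -3.23
Net displacement: 6.38 east, -1.04 north. Direction back to start is (-6.38, 1.04): bearing = atan2(-6.38, 1.04) mod 360° = 279.27° ≈ 279°.

279°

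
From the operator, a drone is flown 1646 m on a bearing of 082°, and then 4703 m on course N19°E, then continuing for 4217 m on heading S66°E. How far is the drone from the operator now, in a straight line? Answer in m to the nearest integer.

Leg 1 (082°, 1646 m): east 1646 sin 82° = 1629.98, north 1646 cos 82° = 229.08
Leg 2 (N19°E, 4703 m): east 4703 sin 19° = 1531.15, north 4703 cos 19° = 4446.77
Leg 3 (S66°E, 4217 m): east 4217 sin 114° = 3852.42, north 4217 cos 114° = -1715.21
Net: 7013.55 east, 2960.64 north. Distance = √((7013.55)² + (2960.64)²) = 7612.837 m.

7613 m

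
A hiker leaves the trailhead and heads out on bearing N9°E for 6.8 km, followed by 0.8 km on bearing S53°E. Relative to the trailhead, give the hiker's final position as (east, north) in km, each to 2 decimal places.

Leg 1 (N9°E, 6.8 km): east 6.8 sin 9° = 1.06, north 6.8 cos 9° = 6.72
Leg 2 (S53°E, 0.8 km): east 0.8 sin 127° = 0.64, north 0.8 cos 127° = -0.48
Summing: 1.70 km east, 6.23 km north → (1.70, 6.23).

(1.70, 6.23)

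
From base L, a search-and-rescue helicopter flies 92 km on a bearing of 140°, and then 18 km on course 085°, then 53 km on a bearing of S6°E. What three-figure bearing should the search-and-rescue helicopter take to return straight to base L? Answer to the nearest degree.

Leg 1 (140°, 92 km): east 92 sin 140° = 59.14, north 92 cos 140° = -70.48
Leg 2 (085°, 18 km): east 18 sin 85° = 17.93, north 18 cos 85° = 1.57
Leg 3 (S6°E, 53 km): east 53 sin 174° = 5.54, north 53 cos 174° = -52.71
Net displacement: 82.61 east, -121.62 north. Direction back to start is (-82.61, 121.62): bearing = atan2(-82.61, 121.62) mod 360° = 325.81° ≈ 326°.

326°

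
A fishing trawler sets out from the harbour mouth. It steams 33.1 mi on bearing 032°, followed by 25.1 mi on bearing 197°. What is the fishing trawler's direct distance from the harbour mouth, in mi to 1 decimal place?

Leg 1 (032°, 33.1 mi): east 33.1 sin 32° = 17.54, north 33.1 cos 32° = 28.07
Leg 2 (197°, 25.1 mi): east 25.1 sin 197° = -7.34, north 25.1 cos 197° = -24.00
Net: 10.20 east, 4.07 north. Distance = √((10.20)² + (4.07)²) = 10.983 mi.

11.0 mi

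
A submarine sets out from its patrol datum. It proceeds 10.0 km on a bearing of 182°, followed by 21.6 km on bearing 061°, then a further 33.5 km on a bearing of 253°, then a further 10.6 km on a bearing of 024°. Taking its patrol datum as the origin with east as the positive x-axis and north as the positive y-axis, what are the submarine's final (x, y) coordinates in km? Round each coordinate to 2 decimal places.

Leg 1 (182°, 10.0 km): east 10.0 sin 182° = -0.35, north 10.0 cos 182° = -9.99
Leg 2 (061°, 21.6 km): east 21.6 sin 61° = 18.89, north 21.6 cos 61° = 10.47
Leg 3 (253°, 33.5 km): east 33.5 sin 253° = -32.04, north 33.5 cos 253° = -9.79
Leg 4 (024°, 10.6 km): east 10.6 sin 24° = 4.31, north 10.6 cos 24° = 9.68
Summing: -9.18 km east, 0.37 km north → (-9.18, 0.37).

(-9.18, 0.37)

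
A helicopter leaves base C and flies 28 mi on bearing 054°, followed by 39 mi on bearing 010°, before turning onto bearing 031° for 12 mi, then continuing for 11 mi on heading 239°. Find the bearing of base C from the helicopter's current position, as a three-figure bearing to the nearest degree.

204°

Leg 1 (054°, 28 mi): east 28 sin 54° = 22.65, north 28 cos 54° = 16.46
Leg 2 (010°, 39 mi): east 39 sin 10° = 6.77, north 39 cos 10° = 38.41
Leg 3 (031°, 12 mi): east 12 sin 31° = 6.18, north 12 cos 31° = 10.29
Leg 4 (239°, 11 mi): east 11 sin 239° = -9.43, north 11 cos 239° = -5.67
Net displacement: 26.18 east, 59.49 north. Direction back to start is (-26.18, -59.49): bearing = atan2(-26.18, -59.49) mod 360° = 203.75° ≈ 204°.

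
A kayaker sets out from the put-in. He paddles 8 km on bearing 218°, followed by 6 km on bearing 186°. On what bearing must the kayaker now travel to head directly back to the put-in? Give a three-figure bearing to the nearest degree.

Leg 1 (218°, 8 km): east 8 sin 218° = -4.93, north 8 cos 218° = -6.30
Leg 2 (186°, 6 km): east 6 sin 186° = -0.63, north 6 cos 186° = -5.97
Net displacement: -5.55 east, -12.27 north. Direction back to start is (5.55, 12.27): bearing = atan2(5.55, 12.27) mod 360° = 24.35° ≈ 024°.

024°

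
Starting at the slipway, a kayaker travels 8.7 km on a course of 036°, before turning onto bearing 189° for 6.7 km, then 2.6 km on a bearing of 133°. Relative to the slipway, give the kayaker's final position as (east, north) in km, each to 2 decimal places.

(5.97, -1.35)

Leg 1 (036°, 8.7 km): east 8.7 sin 36° = 5.11, north 8.7 cos 36° = 7.04
Leg 2 (189°, 6.7 km): east 6.7 sin 189° = -1.05, north 6.7 cos 189° = -6.62
Leg 3 (133°, 2.6 km): east 2.6 sin 133° = 1.90, north 2.6 cos 133° = -1.77
Summing: 5.97 km east, -1.35 km north → (5.97, -1.35).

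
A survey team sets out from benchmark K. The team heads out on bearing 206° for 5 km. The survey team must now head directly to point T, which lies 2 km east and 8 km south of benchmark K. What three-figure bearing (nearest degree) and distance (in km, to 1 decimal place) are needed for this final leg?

Leg 1 (206°, 5 km): east 5 sin 206° = -2.19, north 5 cos 206° = -4.49
Current position: (-2.19, -4.49). Target: (2, -8). Remaining: Δeast = 4.19, Δnorth = -3.51.
Bearing = atan2(4.19, -3.51) mod 360° = 129.91°; distance = √((4.19)² + (-3.51)²) = 5.465 km.

130°, 5.5 km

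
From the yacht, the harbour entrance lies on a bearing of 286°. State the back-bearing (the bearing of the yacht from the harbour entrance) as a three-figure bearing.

106°

Back-bearing = 286° − 180° = 106°.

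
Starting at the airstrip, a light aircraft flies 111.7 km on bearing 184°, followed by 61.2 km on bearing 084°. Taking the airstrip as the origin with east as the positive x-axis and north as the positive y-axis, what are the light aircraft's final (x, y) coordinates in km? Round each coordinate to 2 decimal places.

Leg 1 (184°, 111.7 km): east 111.7 sin 184° = -7.79, north 111.7 cos 184° = -111.43
Leg 2 (084°, 61.2 km): east 61.2 sin 84° = 60.86, north 61.2 cos 84° = 6.40
Summing: 53.07 km east, -105.03 km north → (53.07, -105.03).

(53.07, -105.03)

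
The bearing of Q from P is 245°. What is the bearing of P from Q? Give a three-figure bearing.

065°

Back-bearing = 245° − 180° = 065°.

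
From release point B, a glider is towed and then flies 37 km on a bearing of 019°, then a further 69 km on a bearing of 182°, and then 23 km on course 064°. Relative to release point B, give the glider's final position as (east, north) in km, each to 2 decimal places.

(30.31, -23.89)

Leg 1 (019°, 37 km): east 37 sin 19° = 12.05, north 37 cos 19° = 34.98
Leg 2 (182°, 69 km): east 69 sin 182° = -2.41, north 69 cos 182° = -68.96
Leg 3 (064°, 23 km): east 23 sin 64° = 20.67, north 23 cos 64° = 10.08
Summing: 30.31 km east, -23.89 km north → (30.31, -23.89).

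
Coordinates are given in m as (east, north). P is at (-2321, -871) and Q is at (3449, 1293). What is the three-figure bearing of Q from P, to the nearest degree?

Δeast = 3449 − -2321 = 5770.00; Δnorth = 1293 − -871 = 2164.00.
Bearing = atan2(Δeast, Δnorth) mod 360° = 69.44° ≈ 069°.

069°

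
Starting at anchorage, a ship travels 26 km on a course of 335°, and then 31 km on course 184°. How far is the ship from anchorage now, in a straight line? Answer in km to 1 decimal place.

Leg 1 (335°, 26 km): east 26 sin 335° = -10.99, north 26 cos 335° = 23.56
Leg 2 (184°, 31 km): east 31 sin 184° = -2.16, north 31 cos 184° = -30.92
Net: -13.15 east, -7.36 north. Distance = √((-13.15)² + (-7.36)²) = 15.070 km.

15.1 km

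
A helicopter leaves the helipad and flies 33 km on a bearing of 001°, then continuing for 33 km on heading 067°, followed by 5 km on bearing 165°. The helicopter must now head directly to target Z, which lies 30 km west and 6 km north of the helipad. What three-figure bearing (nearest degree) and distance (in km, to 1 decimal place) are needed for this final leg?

241°, 71.4 km

Leg 1 (001°, 33 km): east 33 sin 1° = 0.58, north 33 cos 1° = 32.99
Leg 2 (067°, 33 km): east 33 sin 67° = 30.38, north 33 cos 67° = 12.89
Leg 3 (165°, 5 km): east 5 sin 165° = 1.29, north 5 cos 165° = -4.83
Current position: (32.25, 41.06). Target: (-30, 6). Remaining: Δeast = -62.25, Δnorth = -35.06.
Bearing = atan2(-62.25, -35.06) mod 360° = 240.61°; distance = √((-62.25)² + (-35.06)²) = 71.441 km.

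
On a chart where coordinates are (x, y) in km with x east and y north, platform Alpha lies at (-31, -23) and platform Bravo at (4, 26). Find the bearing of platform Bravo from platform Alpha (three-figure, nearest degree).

036°

Δeast = 4 − -31 = 35.00; Δnorth = 26 − -23 = 49.00.
Bearing = atan2(Δeast, Δnorth) mod 360° = 35.54° ≈ 036°.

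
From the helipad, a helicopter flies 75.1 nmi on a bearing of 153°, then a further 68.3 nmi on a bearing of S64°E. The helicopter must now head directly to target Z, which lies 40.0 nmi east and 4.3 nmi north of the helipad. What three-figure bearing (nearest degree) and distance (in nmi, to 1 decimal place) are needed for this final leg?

331°, 115.4 nmi

Leg 1 (153°, 75.1 nmi): east 75.1 sin 153° = 34.09, north 75.1 cos 153° = -66.91
Leg 2 (S64°E, 68.3 nmi): east 68.3 sin 116° = 61.39, north 68.3 cos 116° = -29.94
Current position: (95.48, -96.86). Target: (40.0, 4.3). Remaining: Δeast = -55.48, Δnorth = 101.16.
Bearing = atan2(-55.48, 101.16) mod 360° = 331.26°; distance = √((-55.48)² + (101.16)²) = 115.372 nmi.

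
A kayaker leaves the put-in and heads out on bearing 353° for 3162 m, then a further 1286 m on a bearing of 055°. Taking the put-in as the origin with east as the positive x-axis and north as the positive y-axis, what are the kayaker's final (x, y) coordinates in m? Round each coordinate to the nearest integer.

(668, 3876)

Leg 1 (353°, 3162 m): east 3162 sin 353° = -385.35, north 3162 cos 353° = 3138.43
Leg 2 (055°, 1286 m): east 1286 sin 55° = 1053.43, north 1286 cos 55° = 737.62
Summing: 668.08 m east, 3876.05 m north → (668, 3876).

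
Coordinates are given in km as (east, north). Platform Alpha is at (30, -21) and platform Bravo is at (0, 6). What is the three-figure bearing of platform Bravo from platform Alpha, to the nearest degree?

312°

Δeast = 0 − 30 = -30.00; Δnorth = 6 − -21 = 27.00.
Bearing = atan2(Δeast, Δnorth) mod 360° = 311.99° ≈ 312°.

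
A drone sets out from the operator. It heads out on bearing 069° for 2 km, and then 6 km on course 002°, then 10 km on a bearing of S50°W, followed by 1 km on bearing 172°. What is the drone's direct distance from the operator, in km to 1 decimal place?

5.5 km

Leg 1 (069°, 2 km): east 2 sin 69° = 1.87, north 2 cos 69° = 0.72
Leg 2 (002°, 6 km): east 6 sin 2° = 0.21, north 6 cos 2° = 6.00
Leg 3 (S50°W, 10 km): east 10 sin 230° = -7.66, north 10 cos 230° = -6.43
Leg 4 (172°, 1 km): east 1 sin 172° = 0.14, north 1 cos 172° = -0.99
Net: -5.44 east, -0.71 north. Distance = √((-5.44)² + (-0.71)²) = 5.490 km.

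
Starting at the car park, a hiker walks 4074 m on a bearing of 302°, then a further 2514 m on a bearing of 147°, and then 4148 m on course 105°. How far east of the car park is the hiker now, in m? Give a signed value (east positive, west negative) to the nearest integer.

Leg 1 (302°, 4074 m): east 4074 sin 302° = -3454.95, north 4074 cos 302° = 2158.89
Leg 2 (147°, 2514 m): east 2514 sin 147° = 1369.22, north 2514 cos 147° = -2108.42
Leg 3 (105°, 4148 m): east 4148 sin 105° = 4006.66, north 4148 cos 105° = -1073.58
Net east component: 1920.93 m.

1921 m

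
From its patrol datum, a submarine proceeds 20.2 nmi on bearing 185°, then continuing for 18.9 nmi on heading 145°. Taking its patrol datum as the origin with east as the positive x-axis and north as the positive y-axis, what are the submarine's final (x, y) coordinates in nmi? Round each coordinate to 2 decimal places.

Leg 1 (185°, 20.2 nmi): east 20.2 sin 185° = -1.76, north 20.2 cos 185° = -20.12
Leg 2 (145°, 18.9 nmi): east 18.9 sin 145° = 10.84, north 18.9 cos 145° = -15.48
Summing: 9.08 nmi east, -35.61 nmi north → (9.08, -35.61).

(9.08, -35.61)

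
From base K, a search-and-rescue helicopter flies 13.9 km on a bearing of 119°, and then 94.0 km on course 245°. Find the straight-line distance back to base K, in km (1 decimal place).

Leg 1 (119°, 13.9 km): east 13.9 sin 119° = 12.16, north 13.9 cos 119° = -6.74
Leg 2 (245°, 94.0 km): east 94.0 sin 245° = -85.19, north 94.0 cos 245° = -39.73
Net: -73.04 east, -46.46 north. Distance = √((-73.04)² + (-46.46)²) = 86.563 km.

86.6 km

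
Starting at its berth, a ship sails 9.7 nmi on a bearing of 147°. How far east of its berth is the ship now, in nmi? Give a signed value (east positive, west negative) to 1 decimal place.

Leg 1 (147°, 9.7 nmi): east 9.7 sin 147° = 5.28, north 9.7 cos 147° = -8.14
Net east component: 5.28 nmi.

5.3 nmi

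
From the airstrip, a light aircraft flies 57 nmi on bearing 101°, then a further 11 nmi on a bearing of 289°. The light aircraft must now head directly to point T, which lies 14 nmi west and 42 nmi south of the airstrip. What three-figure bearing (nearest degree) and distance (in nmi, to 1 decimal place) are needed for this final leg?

Leg 1 (101°, 57 nmi): east 57 sin 101° = 55.95, north 57 cos 101° = -10.88
Leg 2 (289°, 11 nmi): east 11 sin 289° = -10.40, north 11 cos 289° = 3.58
Current position: (45.55, -7.29). Target: (-14, -42). Remaining: Δeast = -59.55, Δnorth = -34.71.
Bearing = atan2(-59.55, -34.71) mod 360° = 239.77°; distance = √((-59.55)² + (-34.71)²) = 68.927 nmi.

240°, 68.9 nmi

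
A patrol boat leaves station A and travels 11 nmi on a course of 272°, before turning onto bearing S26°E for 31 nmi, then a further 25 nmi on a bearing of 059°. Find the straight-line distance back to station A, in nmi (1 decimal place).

Leg 1 (272°, 11 nmi): east 11 sin 272° = -10.99, north 11 cos 272° = 0.38
Leg 2 (S26°E, 31 nmi): east 31 sin 154° = 13.59, north 31 cos 154° = -27.86
Leg 3 (059°, 25 nmi): east 25 sin 59° = 21.43, north 25 cos 59° = 12.88
Net: 24.03 east, -14.60 north. Distance = √((24.03)² + (-14.60)²) = 28.115 nmi.

28.1 nmi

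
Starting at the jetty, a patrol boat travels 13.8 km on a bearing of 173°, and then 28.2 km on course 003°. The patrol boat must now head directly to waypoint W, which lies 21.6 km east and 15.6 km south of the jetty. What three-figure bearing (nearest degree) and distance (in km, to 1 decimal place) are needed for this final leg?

Leg 1 (173°, 13.8 km): east 13.8 sin 173° = 1.68, north 13.8 cos 173° = -13.70
Leg 2 (003°, 28.2 km): east 28.2 sin 3° = 1.48, north 28.2 cos 3° = 28.16
Current position: (3.16, 14.46). Target: (21.6, -15.6). Remaining: Δeast = 18.44, Δnorth = -30.06.
Bearing = atan2(18.44, -30.06) mod 360° = 148.47°; distance = √((18.44)² + (-30.06)²) = 35.270 km.

148°, 35.3 km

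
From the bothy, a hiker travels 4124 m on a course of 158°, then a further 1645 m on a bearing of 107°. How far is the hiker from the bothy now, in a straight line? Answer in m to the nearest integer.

Leg 1 (158°, 4124 m): east 4124 sin 158° = 1544.88, north 4124 cos 158° = -3823.71
Leg 2 (107°, 1645 m): east 1645 sin 107° = 1573.12, north 1645 cos 107° = -480.95
Net: 3118.00 east, -4304.66 north. Distance = √((3118.00)² + (-4304.66)²) = 5315.261 m.

5315 m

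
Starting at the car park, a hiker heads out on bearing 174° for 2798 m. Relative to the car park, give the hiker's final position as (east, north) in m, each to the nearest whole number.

(292, -2783)

Leg 1 (174°, 2798 m): east 2798 sin 174° = 292.47, north 2798 cos 174° = -2782.67
Summing: 292.47 m east, -2782.67 m north → (292, -2783).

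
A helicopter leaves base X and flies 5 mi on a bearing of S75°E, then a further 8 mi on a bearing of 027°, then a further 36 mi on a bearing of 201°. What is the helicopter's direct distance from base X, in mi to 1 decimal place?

Leg 1 (S75°E, 5 mi): east 5 sin 105° = 4.83, north 5 cos 105° = -1.29
Leg 2 (027°, 8 mi): east 8 sin 27° = 3.63, north 8 cos 27° = 7.13
Leg 3 (201°, 36 mi): east 36 sin 201° = -12.90, north 36 cos 201° = -33.61
Net: -4.44 east, -27.77 north. Distance = √((-4.44)² + (-27.77)²) = 28.128 mi.

28.1 mi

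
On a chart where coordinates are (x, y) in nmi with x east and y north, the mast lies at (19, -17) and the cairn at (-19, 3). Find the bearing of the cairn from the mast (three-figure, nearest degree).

298°

Δeast = -19 − 19 = -38.00; Δnorth = 3 − -17 = 20.00.
Bearing = atan2(Δeast, Δnorth) mod 360° = 297.76° ≈ 298°.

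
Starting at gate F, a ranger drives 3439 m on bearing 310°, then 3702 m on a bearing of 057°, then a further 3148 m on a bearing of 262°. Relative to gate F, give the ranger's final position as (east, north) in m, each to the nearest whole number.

(-2647, 3789)

Leg 1 (310°, 3439 m): east 3439 sin 310° = -2634.43, north 3439 cos 310° = 2210.55
Leg 2 (057°, 3702 m): east 3702 sin 57° = 3104.76, north 3702 cos 57° = 2016.25
Leg 3 (262°, 3148 m): east 3148 sin 262° = -3117.36, north 3148 cos 262° = -438.12
Summing: -2647.03 m east, 3788.68 m north → (-2647, 3789).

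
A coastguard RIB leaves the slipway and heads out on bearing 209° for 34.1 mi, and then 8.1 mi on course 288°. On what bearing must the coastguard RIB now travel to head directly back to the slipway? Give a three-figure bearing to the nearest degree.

042°

Leg 1 (209°, 34.1 mi): east 34.1 sin 209° = -16.53, north 34.1 cos 209° = -29.82
Leg 2 (288°, 8.1 mi): east 8.1 sin 288° = -7.70, north 8.1 cos 288° = 2.50
Net displacement: -24.24 east, -27.32 north. Direction back to start is (24.24, 27.32): bearing = atan2(24.24, 27.32) mod 360° = 41.57° ≈ 042°.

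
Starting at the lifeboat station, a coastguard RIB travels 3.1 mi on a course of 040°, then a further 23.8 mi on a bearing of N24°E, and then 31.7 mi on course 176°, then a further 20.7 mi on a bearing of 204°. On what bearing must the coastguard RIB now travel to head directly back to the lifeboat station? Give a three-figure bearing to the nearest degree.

348°

Leg 1 (040°, 3.1 mi): east 3.1 sin 40° = 1.99, north 3.1 cos 40° = 2.37
Leg 2 (N24°E, 23.8 mi): east 23.8 sin 24° = 9.68, north 23.8 cos 24° = 21.74
Leg 3 (176°, 31.7 mi): east 31.7 sin 176° = 2.21, north 31.7 cos 176° = -31.62
Leg 4 (204°, 20.7 mi): east 20.7 sin 204° = -8.42, north 20.7 cos 204° = -18.91
Net displacement: 5.46 east, -26.42 north. Direction back to start is (-5.46, 26.42): bearing = atan2(-5.46, 26.42) mod 360° = 348.31° ≈ 348°.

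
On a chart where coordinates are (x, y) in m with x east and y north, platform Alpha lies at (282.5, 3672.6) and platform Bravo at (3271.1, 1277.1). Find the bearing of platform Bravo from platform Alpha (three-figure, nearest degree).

129°

Δeast = 3271.1 − 282.5 = 2988.60; Δnorth = 1277.1 − 3672.6 = -2395.50.
Bearing = atan2(Δeast, Δnorth) mod 360° = 128.71° ≈ 129°.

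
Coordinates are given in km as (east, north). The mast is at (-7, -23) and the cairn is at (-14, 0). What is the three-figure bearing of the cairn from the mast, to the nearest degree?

343°

Δeast = -14 − -7 = -7.00; Δnorth = 0 − -23 = 23.00.
Bearing = atan2(Δeast, Δnorth) mod 360° = 343.07° ≈ 343°.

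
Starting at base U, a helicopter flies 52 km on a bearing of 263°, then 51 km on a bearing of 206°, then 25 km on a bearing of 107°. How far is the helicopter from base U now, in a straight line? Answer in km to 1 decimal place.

77.7 km

Leg 1 (263°, 52 km): east 52 sin 263° = -51.61, north 52 cos 263° = -6.34
Leg 2 (206°, 51 km): east 51 sin 206° = -22.36, north 51 cos 206° = -45.84
Leg 3 (107°, 25 km): east 25 sin 107° = 23.91, north 25 cos 107° = -7.31
Net: -50.06 east, -59.48 north. Distance = √((-50.06)² + (-59.48)²) = 77.747 km.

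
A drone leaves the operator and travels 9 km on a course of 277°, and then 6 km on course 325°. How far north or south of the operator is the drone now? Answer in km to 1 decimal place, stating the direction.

Leg 1 (277°, 9 km): east 9 sin 277° = -8.93, north 9 cos 277° = 1.10
Leg 2 (325°, 6 km): east 6 sin 325° = -3.44, north 6 cos 325° = 4.91
Net north component: 6.01 km.

6.0 km north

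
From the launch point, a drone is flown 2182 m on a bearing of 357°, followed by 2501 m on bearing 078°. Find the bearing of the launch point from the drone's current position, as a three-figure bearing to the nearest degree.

Leg 1 (357°, 2182 m): east 2182 sin 357° = -114.20, north 2182 cos 357° = 2179.01
Leg 2 (078°, 2501 m): east 2501 sin 78° = 2446.35, north 2501 cos 78° = 519.99
Net displacement: 2332.15 east, 2699.00 north. Direction back to start is (-2332.15, -2699.00): bearing = atan2(-2332.15, -2699.00) mod 360° = 220.83° ≈ 221°.

221°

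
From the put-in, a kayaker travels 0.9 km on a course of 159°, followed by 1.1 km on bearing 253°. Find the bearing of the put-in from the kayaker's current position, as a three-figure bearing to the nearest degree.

032°

Leg 1 (159°, 0.9 km): east 0.9 sin 159° = 0.32, north 0.9 cos 159° = -0.84
Leg 2 (253°, 1.1 km): east 1.1 sin 253° = -1.05, north 1.1 cos 253° = -0.32
Net displacement: -0.73 east, -1.16 north. Direction back to start is (0.73, 1.16): bearing = atan2(0.73, 1.16) mod 360° = 32.12° ≈ 032°.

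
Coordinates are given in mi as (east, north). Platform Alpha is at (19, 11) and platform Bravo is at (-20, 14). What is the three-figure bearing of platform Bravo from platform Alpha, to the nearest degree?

Δeast = -20 − 19 = -39.00; Δnorth = 14 − 11 = 3.00.
Bearing = atan2(Δeast, Δnorth) mod 360° = 274.40° ≈ 274°.

274°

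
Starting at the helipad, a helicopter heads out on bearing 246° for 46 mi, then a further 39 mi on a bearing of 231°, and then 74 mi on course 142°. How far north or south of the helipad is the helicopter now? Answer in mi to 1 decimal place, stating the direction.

Leg 1 (246°, 46 mi): east 46 sin 246° = -42.02, north 46 cos 246° = -18.71
Leg 2 (231°, 39 mi): east 39 sin 231° = -30.31, north 39 cos 231° = -24.54
Leg 3 (142°, 74 mi): east 74 sin 142° = 45.56, north 74 cos 142° = -58.31
Net north component: -101.57 mi.

101.6 mi south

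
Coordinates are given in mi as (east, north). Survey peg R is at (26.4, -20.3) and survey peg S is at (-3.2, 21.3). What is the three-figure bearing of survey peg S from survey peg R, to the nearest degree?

325°

Δeast = -3.2 − 26.4 = -29.60; Δnorth = 21.3 − -20.3 = 41.60.
Bearing = atan2(Δeast, Δnorth) mod 360° = 324.57° ≈ 325°.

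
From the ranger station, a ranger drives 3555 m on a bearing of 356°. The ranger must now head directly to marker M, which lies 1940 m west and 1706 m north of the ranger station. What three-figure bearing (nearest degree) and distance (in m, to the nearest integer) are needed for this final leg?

223°, 2500 m

Leg 1 (356°, 3555 m): east 3555 sin 356° = -247.98, north 3555 cos 356° = 3546.34
Current position: (-247.98, 3546.34). Target: (-1940, 1706). Remaining: Δeast = -1692.02, Δnorth = -1840.34.
Bearing = atan2(-1692.02, -1840.34) mod 360° = 222.60°; distance = √((-1692.02)² + (-1840.34)²) = 2499.954 m.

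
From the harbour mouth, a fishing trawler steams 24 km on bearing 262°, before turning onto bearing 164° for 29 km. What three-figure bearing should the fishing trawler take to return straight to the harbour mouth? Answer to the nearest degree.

027°

Leg 1 (262°, 24 km): east 24 sin 262° = -23.77, north 24 cos 262° = -3.34
Leg 2 (164°, 29 km): east 29 sin 164° = 7.99, north 29 cos 164° = -27.88
Net displacement: -15.77 east, -31.22 north. Direction back to start is (15.77, 31.22): bearing = atan2(15.77, 31.22) mod 360° = 26.81° ≈ 027°.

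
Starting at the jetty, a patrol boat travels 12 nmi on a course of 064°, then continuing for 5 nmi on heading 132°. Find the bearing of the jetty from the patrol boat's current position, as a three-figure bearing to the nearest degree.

Leg 1 (064°, 12 nmi): east 12 sin 64° = 10.79, north 12 cos 64° = 5.26
Leg 2 (132°, 5 nmi): east 5 sin 132° = 3.72, north 5 cos 132° = -3.35
Net displacement: 14.50 east, 1.91 north. Direction back to start is (-14.50, -1.91): bearing = atan2(-14.50, -1.91) mod 360° = 262.48° ≈ 262°.

262°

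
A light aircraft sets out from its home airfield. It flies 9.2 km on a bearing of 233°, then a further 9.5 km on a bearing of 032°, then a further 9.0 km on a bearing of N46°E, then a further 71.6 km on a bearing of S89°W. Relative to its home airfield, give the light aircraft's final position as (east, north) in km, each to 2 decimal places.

(-67.43, 7.52)

Leg 1 (233°, 9.2 km): east 9.2 sin 233° = -7.35, north 9.2 cos 233° = -5.54
Leg 2 (032°, 9.5 km): east 9.5 sin 32° = 5.03, north 9.5 cos 32° = 8.06
Leg 3 (N46°E, 9.0 km): east 9.0 sin 46° = 6.47, north 9.0 cos 46° = 6.25
Leg 4 (S89°W, 71.6 km): east 71.6 sin 269° = -71.59, north 71.6 cos 269° = -1.25
Summing: -67.43 km east, 7.52 km north → (-67.43, 7.52).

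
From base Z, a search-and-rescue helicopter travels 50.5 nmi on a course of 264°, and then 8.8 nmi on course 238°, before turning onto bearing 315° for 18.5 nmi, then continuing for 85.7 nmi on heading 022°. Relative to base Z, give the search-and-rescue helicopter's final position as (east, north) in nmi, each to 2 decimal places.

Leg 1 (264°, 50.5 nmi): east 50.5 sin 264° = -50.22, north 50.5 cos 264° = -5.28
Leg 2 (238°, 8.8 nmi): east 8.8 sin 238° = -7.46, north 8.8 cos 238° = -4.66
Leg 3 (315°, 18.5 nmi): east 18.5 sin 315° = -13.08, north 18.5 cos 315° = 13.08
Leg 4 (022°, 85.7 nmi): east 85.7 sin 22° = 32.10, north 85.7 cos 22° = 79.46
Summing: -38.66 nmi east, 82.60 nmi north → (-38.66, 82.60).

(-38.66, 82.60)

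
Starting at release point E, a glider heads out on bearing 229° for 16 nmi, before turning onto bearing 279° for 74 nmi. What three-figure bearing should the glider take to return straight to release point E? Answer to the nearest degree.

Leg 1 (229°, 16 nmi): east 16 sin 229° = -12.08, north 16 cos 229° = -10.50
Leg 2 (279°, 74 nmi): east 74 sin 279° = -73.09, north 74 cos 279° = 11.58
Net displacement: -85.16 east, 1.08 north. Direction back to start is (85.16, -1.08): bearing = atan2(85.16, -1.08) mod 360° = 90.73° ≈ 091°.

091°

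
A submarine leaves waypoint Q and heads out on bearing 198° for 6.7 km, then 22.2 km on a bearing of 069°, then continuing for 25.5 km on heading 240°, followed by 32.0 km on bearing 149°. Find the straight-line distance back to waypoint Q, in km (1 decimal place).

Leg 1 (198°, 6.7 km): east 6.7 sin 198° = -2.07, north 6.7 cos 198° = -6.37
Leg 2 (069°, 22.2 km): east 22.2 sin 69° = 20.73, north 22.2 cos 69° = 7.96
Leg 3 (240°, 25.5 km): east 25.5 sin 240° = -22.08, north 25.5 cos 240° = -12.75
Leg 4 (149°, 32.0 km): east 32.0 sin 149° = 16.48, north 32.0 cos 149° = -27.43
Net: 13.05 east, -38.60 north. Distance = √((13.05)² + (-38.60)²) = 40.743 km.

40.7 km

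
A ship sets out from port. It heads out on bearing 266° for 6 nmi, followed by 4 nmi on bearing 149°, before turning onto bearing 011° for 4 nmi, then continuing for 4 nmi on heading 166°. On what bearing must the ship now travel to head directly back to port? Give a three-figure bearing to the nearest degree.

030°

Leg 1 (266°, 6 nmi): east 6 sin 266° = -5.99, north 6 cos 266° = -0.42
Leg 2 (149°, 4 nmi): east 4 sin 149° = 2.06, north 4 cos 149° = -3.43
Leg 3 (011°, 4 nmi): east 4 sin 11° = 0.76, north 4 cos 11° = 3.93
Leg 4 (166°, 4 nmi): east 4 sin 166° = 0.97, north 4 cos 166° = -3.88
Net displacement: -2.19 east, -3.80 north. Direction back to start is (2.19, 3.80): bearing = atan2(2.19, 3.80) mod 360° = 29.99° ≈ 030°.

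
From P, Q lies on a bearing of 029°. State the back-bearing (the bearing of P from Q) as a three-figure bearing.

Back-bearing = 029° + 180° = 209°.

209°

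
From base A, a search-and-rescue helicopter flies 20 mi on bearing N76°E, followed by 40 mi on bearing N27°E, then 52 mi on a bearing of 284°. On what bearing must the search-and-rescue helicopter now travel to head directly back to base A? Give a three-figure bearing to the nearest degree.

Leg 1 (N76°E, 20 mi): east 20 sin 76° = 19.41, north 20 cos 76° = 4.84
Leg 2 (N27°E, 40 mi): east 40 sin 27° = 18.16, north 40 cos 27° = 35.64
Leg 3 (284°, 52 mi): east 52 sin 284° = -50.46, north 52 cos 284° = 12.58
Net displacement: -12.89 east, 53.06 north. Direction back to start is (12.89, -53.06): bearing = atan2(12.89, -53.06) mod 360° = 166.35° ≈ 166°.

166°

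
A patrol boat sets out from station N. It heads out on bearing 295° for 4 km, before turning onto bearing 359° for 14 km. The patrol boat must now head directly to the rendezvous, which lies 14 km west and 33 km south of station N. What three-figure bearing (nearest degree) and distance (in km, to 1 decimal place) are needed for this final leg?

192°, 49.7 km

Leg 1 (295°, 4 km): east 4 sin 295° = -3.63, north 4 cos 295° = 1.69
Leg 2 (359°, 14 km): east 14 sin 359° = -0.24, north 14 cos 359° = 14.00
Current position: (-3.87, 15.69). Target: (-14, -33). Remaining: Δeast = -10.13, Δnorth = -48.69.
Bearing = atan2(-10.13, -48.69) mod 360° = 191.75°; distance = √((-10.13)² + (-48.69)²) = 49.731 km.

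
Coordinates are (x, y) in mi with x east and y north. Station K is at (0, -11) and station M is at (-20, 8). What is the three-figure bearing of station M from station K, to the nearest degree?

Δeast = -20 − 0 = -20.00; Δnorth = 8 − -11 = 19.00.
Bearing = atan2(Δeast, Δnorth) mod 360° = 313.53° ≈ 314°.

314°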